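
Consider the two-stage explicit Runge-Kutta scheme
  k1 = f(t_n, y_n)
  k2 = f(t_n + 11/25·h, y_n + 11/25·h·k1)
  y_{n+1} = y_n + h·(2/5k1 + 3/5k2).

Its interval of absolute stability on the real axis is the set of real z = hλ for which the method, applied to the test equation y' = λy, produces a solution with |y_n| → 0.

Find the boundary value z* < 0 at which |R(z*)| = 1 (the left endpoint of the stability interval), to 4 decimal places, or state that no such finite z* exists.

left endpoint -3.7879.

Test eqn y'=λy, z=hλ:
  k1=λy_n ⇒ h·k1=z·y_n;  k2=λ(1+11/25z)y_n ⇒ h·k2=z(1+11/25z)y_n
  y_{n+1}/y_n = 1 + 2/5z + 3/5z(1+11/25z) = 1 + z + 33/125z²
  R(z) = 1 + z + 33/125z².

Find x<0 with |R(x)|<1.
x=-0.61: |R|=0.4882
R=1: x+33/125x²=0 ⇒ x=−125/33=-3.7879; min R=1−1/(4·33/125)=0.0530>−1
Confirm numerically:
  x=-3.283: |R|=0.56242 <1
  x=-2.834: |R|=0.28633 <1
  x=-2.206: |R|=0.07874 <1
  x=-1.652: |R|=0.06848 <1
  x=-4.250: |R|=1.51850 >1
  x=-4.154: |R|=1.40151 >1
  x=-3.910: |R|=1.12606 >1
Stable set (-3.7879, 0).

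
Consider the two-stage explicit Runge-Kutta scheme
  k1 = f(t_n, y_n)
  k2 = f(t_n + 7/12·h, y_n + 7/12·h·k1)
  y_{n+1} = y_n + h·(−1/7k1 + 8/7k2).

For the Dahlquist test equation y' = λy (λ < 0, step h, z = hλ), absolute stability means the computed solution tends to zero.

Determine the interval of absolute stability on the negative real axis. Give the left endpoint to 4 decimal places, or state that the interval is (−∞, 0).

z∈(-1.5000,0).

Test eqn y'=λy, z=hλ:
  k1=λy_n ⇒ h·k1=z·y_n;  k2=λ(1+7/12z)y_n ⇒ h·k2=z(1+7/12z)y_n
  y_{n+1}/y_n = 1 − 1/7z + 8/7z(1+7/12z) = 1 + z + 2/3z²
  ⇒ R(z) = 1 + z + 2/3z².

Solve |R(x)|<1 on ℝ⁻.
x=-1.24: |R|=0.7851
R=1: x+2/3x²=0 ⇒ x=−3/2=-1.5000; min R=1−1/(4·2/3)=0.6250>−1
Confirm numerically:
  x=-1.310: |R|=0.83407 <1
  x=-0.767: |R|=0.62519 <1
  x=-0.707: |R|=0.62623 <1
  x=-0.656: |R|=0.63089 <1
  x=-2.081: |R|=1.80604 >1
  x=-2.076: |R|=1.79718 >1
  x=-1.527: |R|=1.02749 >1
Stable set (-1.5000, 0).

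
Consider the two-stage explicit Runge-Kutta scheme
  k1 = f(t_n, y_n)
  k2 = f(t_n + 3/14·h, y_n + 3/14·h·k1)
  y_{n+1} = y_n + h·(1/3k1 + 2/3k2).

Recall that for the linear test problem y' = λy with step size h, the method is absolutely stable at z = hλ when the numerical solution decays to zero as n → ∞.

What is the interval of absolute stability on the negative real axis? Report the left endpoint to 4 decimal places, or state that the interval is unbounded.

Set f=λy, z=hλ:
  k1=λy_n ⇒ h·k1=z·y_n;  k2=λ(1+3/14z)y_n ⇒ h·k2=z(1+3/14z)y_n
  y_{n+1}/y_n = 1 + 1/3z + 2/3z(1+3/14z) = 1 + z + 1/7z²
  so R(z) = 1 + z + 1/7z².

Find x<0 with |R(x)|<1.
x=-0.38: |R|=0.6406
R=1: x+1/7x²=0 ⇒ x=−7=-7.0000; min R=1−1/(4·1/7)=-0.7500>−1
Confirm numerically:
  x=-6.307: |R|=0.37561 <1
  x=-5.908: |R|=0.07835 <1
  x=-3.854: |R|=0.73210 <1
  x=-7.379: |R|=1.39952 >1
  x=-7.348: |R|=1.36530 >1
Stable set (-7.0000, 0).

(-7.0000, 0).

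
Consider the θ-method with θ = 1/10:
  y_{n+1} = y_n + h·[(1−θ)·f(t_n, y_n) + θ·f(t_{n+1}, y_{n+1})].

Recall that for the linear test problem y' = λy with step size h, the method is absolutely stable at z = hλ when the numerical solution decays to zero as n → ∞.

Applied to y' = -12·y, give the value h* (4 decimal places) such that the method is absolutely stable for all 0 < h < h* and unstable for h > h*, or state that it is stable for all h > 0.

(-2.5000,0); λ=-12 ⇒ h* = (5/2)/12 = 0.2083.

Test eqn y'=λy, z=hλ:
  y_{n+1} = y_n + z·[9/10·y_n + 1/10·y_{n+1}] ⇒ (1 − 1/10z)y_{n+1} = (1 + 9/10z)y_n
  ⇒ R(z) = (1 + 9/10z)/(1 − 1/10z).

Boundary: |R(x)|=1, x<0.
x=-1.76: |R|=0.4966
R=−1: 1+9/10x = −1+1/10x ⇒ -4/5x=2 ⇒ x=2/(-4/5)=-2.5000
Confirm numerically:
  x=-2.075: |R|=0.71843 <1
  x=-1.747: |R|=0.48719 <1
  x=-1.706: |R|=0.45737 <1
  x=-2.834: |R|=1.20820 >1
  x=-2.775: |R|=1.17221 >1
  x=-2.692: |R|=1.12102 >1
So |R|<1 on (-2.5000, 0).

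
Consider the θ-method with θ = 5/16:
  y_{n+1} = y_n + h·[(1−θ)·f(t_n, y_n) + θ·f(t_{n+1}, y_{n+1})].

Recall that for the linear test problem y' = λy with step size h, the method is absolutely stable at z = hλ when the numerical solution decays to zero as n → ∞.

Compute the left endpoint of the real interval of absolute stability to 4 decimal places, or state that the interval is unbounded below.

left endpoint -5.3333.

Set f=λy, z=hλ:
  y_{n+1} = y_n + z·[11/16·y_n + 5/16·y_{n+1}] ⇒ (1 − 5/16z)y_{n+1} = (1 + 11/16z)y_n
  so R(z) = (1 + 11/16z)/(1 − 5/16z).

Find x<0 with |R(x)|<1.
x=-1.65: |R|=0.0887
R=−1: 1+11/16x = −1+5/16x ⇒ -3/8x=2 ⇒ x=2/(-3/8)=-5.3333
Confirm numerically:
  x=-4.669: |R|=0.89869 <1
  x=-4.263: |R|=0.82790 <1
  x=-3.936: |R|=0.76502 <1
  x=-2.453: |R|=0.38857 <1
  x=-5.676: |R|=1.04633 >1
  x=-5.381: |R|=1.00667 >1
Stable set (-5.3333, 0).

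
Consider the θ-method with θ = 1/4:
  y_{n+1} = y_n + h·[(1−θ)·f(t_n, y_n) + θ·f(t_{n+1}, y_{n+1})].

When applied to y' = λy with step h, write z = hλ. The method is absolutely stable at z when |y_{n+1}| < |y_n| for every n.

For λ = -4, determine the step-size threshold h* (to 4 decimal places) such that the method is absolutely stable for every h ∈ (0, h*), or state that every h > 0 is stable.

(-4.0000,0); λ=-4 ⇒ h* = (4)/4 = 1.0000.

Set f=λy, z=hλ:
  y_{n+1} = y_n + z·[3/4·y_n + 1/4·y_{n+1}] ⇒ (1 − 1/4z)y_{n+1} = (1 + 3/4z)y_n
  Hence R(z) = (1 + 3/4z)/(1 − 1/4z).

Need |R(x)|<1, x<0.
x=-0.61: |R|=0.4707
R=−1: 1+3/4x = −1+1/4x ⇒ -1/2x=2 ⇒ x=2/(-1/2)=-4.0000
Confirm numerically:
  x=-3.627: |R|=0.90219 <1
  x=-3.352: |R|=0.82372 <1
  x=-2.986: |R|=0.70971 <1
  x=-2.355: |R|=0.48230 <1
  x=-4.558: |R|=1.13040 >1
  x=-4.056: |R|=1.01390 >1
Interval (-4.0000, 0).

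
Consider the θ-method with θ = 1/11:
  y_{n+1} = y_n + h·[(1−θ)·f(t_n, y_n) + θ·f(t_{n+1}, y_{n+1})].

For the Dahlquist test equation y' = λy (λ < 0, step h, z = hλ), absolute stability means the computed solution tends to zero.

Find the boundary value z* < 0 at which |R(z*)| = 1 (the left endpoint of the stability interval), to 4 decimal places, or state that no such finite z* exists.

With y'=λy (z=hλ):
  y_{n+1} = y_n + z·[10/11·y_n + 1/11·y_{n+1}] ⇒ (1 − 1/11z)y_{n+1} = (1 + 10/11z)y_n
  Hence R(z) = (1 + 10/11z)/(1 − 1/11z).

Solve |R(x)|<1 on ℝ⁻.
x=-1.37: |R|=0.2183
R=−1: 1+10/11x = −1+1/11x ⇒ -9/11x=2 ⇒ x=2/(-9/11)=-2.4444
Confirm numerically:
  x=-1.819: |R|=0.56089 <1
  x=-1.717: |R|=0.48518 <1
  x=-1.710: |R|=0.47994 <1
  x=-1.556: |R|=0.36317 <1
  x=-2.902: |R|=1.29622 >1
  x=-2.865: |R|=1.27299 >1
  x=-2.764: |R|=1.20895 >1
Stable set (-2.4444, 0).

left endpoint -2.4444.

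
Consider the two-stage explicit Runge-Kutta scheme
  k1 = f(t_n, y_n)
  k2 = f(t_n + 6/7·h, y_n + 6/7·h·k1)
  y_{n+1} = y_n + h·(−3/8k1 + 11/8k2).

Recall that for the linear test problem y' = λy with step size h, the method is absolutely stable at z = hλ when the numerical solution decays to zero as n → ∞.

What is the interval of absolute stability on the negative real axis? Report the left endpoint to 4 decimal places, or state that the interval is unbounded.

z∈(-0.8485,0).

Set f=λy, z=hλ:
  k1=λy_n ⇒ h·k1=z·y_n;  k2=λ(1+6/7z)y_n ⇒ h·k2=z(1+6/7z)y_n
  y_{n+1}/y_n = 1 − 3/8z + 11/8z(1+6/7z) = 1 + z + 33/28z²
  ⇒ R(z) = 1 + z + 33/28z².

Need |R(x)|<1, x<0.
x=-0.64: |R|=0.8427
R=1: x+33/28x²=0 ⇒ x=−28/33=-0.8485; min R=1−1/(4·33/28)=0.7879>−1
Confirm numerically:
  x=-0.802: |R|=0.95606 <1
  x=-0.525: |R|=0.79984 <1
  x=-0.463: |R|=0.78965 <1
  x=-0.448: |R|=0.78854 <1
  x=-1.418: |R|=1.95178 >1
  x=-1.305: |R|=1.70214 >1
  x=-0.873: |R|=1.02522 >1
So |R|<1 on (-0.8485, 0).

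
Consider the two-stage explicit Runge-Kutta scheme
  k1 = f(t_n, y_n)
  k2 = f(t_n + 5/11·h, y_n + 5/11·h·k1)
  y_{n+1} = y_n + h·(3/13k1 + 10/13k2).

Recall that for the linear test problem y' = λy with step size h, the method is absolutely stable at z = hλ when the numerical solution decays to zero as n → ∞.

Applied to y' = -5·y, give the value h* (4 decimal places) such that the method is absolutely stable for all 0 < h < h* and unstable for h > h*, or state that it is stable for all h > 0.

(-2.8600,0); λ=-5 ⇒ h* = (143/50)/5 = 0.5720.

With y'=λy (z=hλ):
  k1=λy_n ⇒ h·k1=z·y_n;  k2=λ(1+5/11z)y_n ⇒ h·k2=z(1+5/11z)y_n
  y_{n+1}/y_n = 1 + 3/13z + 10/13z(1+5/11z) = 1 + z + 50/143z²
  R(z) = 1 + z + 50/143z².

Boundary: |R(x)|=1, x<0.
x=-0.89: |R|=0.3870
R=1: x+50/143x²=0 ⇒ x=−143/50=-2.8600; min R=1−1/(4·50/143)=0.2850>−1
Confirm numerically:
  x=-2.634: |R|=0.79186 <1
  x=-2.462: |R|=0.65739 <1
  x=-1.396: |R|=0.28540 <1
  x=-3.274: |R|=1.47393 >1
  x=-3.242: |R|=1.43302 >1
  x=-2.914: |R|=1.05502 >1
Stable set (-2.8600, 0).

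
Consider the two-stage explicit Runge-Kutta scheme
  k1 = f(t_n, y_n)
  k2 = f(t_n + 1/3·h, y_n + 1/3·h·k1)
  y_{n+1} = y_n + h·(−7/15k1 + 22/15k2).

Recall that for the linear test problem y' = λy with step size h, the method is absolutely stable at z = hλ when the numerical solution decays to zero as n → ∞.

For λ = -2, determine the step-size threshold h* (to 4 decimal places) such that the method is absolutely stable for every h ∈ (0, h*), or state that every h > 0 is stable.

Set f=λy, z=hλ:
  k1=λy_n ⇒ h·k1=z·y_n;  k2=λ(1+1/3z)y_n ⇒ h·k2=z(1+1/3z)y_n
  y_{n+1}/y_n = 1 − 7/15z + 22/15z(1+1/3z) = 1 + z + 22/45z²
  ⇒ R(z) = 1 + z + 22/45z².

Need |R(x)|<1, x<0.
x=-0.33: |R|=0.7232
R=1: x+22/45x²=0 ⇒ x=−45/22=-2.0455; min R=1−1/(4·22/45)=0.4886>−1
Confirm numerically:
  x=-1.597: |R|=0.64987 <1
  x=-1.296: |R|=0.52515 <1
  x=-1.118: |R|=0.49307 <1
  x=-2.363: |R|=1.36684 >1
  x=-2.246: |R|=1.22021 >1
  x=-2.226: |R|=1.19648 >1
So |R|<1 on (-2.0455, 0).

(-2.0455,0); λ=-2 ⇒ h* = (45/22)/2 = 1.0227.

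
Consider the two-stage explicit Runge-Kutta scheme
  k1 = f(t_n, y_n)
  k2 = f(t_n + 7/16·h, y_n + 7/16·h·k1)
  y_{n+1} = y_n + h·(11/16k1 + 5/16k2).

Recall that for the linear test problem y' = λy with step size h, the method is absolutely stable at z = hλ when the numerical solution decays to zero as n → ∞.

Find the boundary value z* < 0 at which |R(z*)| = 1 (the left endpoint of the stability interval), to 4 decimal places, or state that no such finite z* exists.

z* = -7.3143.

Set f=λy, z=hλ:
  k1=λy_n ⇒ h·k1=z·y_n;  k2=λ(1+7/16z)y_n ⇒ h·k2=z(1+7/16z)y_n
  y_{n+1}/y_n = 1 + 11/16z + 5/16z(1+7/16z) = 1 + z + 35/256z²
  R(z) = 1 + z + 35/256z².

Need |R(x)|<1, x<0.
x=-0.98: |R|=0.1513
R=1: x+35/256x²=0 ⇒ x=−256/35=-7.3143; min R=1−1/(4·35/256)=-0.8286>−1
Confirm numerically:
  x=-6.720: |R|=0.45400 <1
  x=-5.046: |R|=0.56485 <1
  x=-3.808: |R|=0.82546 <1
  x=-3.596: |R|=0.82806 <1
  x=-7.407: |R|=1.09389 >1
  x=-7.378: |R|=1.06427 >1
  x=-7.372: |R|=1.05817 >1
Stable set (-7.3143, 0).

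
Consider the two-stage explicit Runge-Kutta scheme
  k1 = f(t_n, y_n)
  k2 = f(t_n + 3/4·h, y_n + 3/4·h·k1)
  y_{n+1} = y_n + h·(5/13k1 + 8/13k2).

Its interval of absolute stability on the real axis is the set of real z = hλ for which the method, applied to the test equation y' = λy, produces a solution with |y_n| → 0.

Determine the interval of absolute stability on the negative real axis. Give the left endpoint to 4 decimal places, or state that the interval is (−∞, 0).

z∈(-2.1667,0).

Set f=λy, z=hλ:
  k1=λy_n ⇒ h·k1=z·y_n;  k2=λ(1+3/4z)y_n ⇒ h·k2=z(1+3/4z)y_n
  y_{n+1}/y_n = 1 + 5/13z + 8/13z(1+3/4z) = 1 + z + 6/13z²
  so R(z) = 1 + z + 6/13z².

Boundary: |R(x)|=1, x<0.
x=-0.88: |R|=0.4774
R=1: x+6/13x²=0 ⇒ x=−13/6=-2.1667; min R=1−1/(4·6/13)=0.4583>−1
Confirm numerically:
  x=-1.942: |R|=0.79863 <1
  x=-1.721: |R|=0.64600 <1
  x=-1.717: |R|=0.64366 <1
  x=-1.338: |R|=0.48827 <1
  x=-2.673: |R|=1.62466 >1
  x=-2.489: |R|=1.37029 >1
So |R|<1 on (-2.1667, 0).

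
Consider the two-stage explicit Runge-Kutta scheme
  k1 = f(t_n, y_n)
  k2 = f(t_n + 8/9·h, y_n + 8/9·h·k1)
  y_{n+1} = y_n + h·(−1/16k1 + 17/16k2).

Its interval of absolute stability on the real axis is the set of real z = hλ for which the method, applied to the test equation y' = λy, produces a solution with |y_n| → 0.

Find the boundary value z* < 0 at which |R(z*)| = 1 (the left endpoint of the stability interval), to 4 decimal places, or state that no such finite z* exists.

On y'=λy, z=hλ:
  k1=λy_n ⇒ h·k1=z·y_n;  k2=λ(1+8/9z)y_n ⇒ h·k2=z(1+8/9z)y_n
  y_{n+1}/y_n = 1 − 1/16z + 17/16z(1+8/9z) = 1 + z + 17/18z²
  so R(z) = 1 + z + 17/18z².

Solve |R(x)|<1 on ℝ⁻.
x=-0.63: |R|=0.7449
R=1: x+17/18x²=0 ⇒ x=−18/17=-1.0588; min R=1−1/(4·17/18)=0.7353>−1
Confirm numerically:
  x=-0.969: |R|=0.91780 <1
  x=-0.929: |R|=0.88609 <1
  x=-0.892: |R|=0.85946 <1
  x=-0.583: |R|=0.73801 <1
  x=-1.166: |R|=1.11803 >1
  x=-1.100: |R|=1.04278 >1
  x=-1.099: |R|=1.04170 >1
Interval (-1.0588, 0).

left endpoint -1.0588.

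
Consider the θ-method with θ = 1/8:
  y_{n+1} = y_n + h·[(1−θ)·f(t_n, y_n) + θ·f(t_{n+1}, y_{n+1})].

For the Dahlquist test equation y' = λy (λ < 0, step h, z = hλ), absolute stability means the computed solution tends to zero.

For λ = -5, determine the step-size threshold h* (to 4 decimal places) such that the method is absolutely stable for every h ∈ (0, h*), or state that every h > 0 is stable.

(-2.6667,0); λ=-5 ⇒ h* = (8/3)/5 = 0.5333.

With y'=λy (z=hλ):
  y_{n+1} = y_n + z·[7/8·y_n + 1/8·y_{n+1}] ⇒ (1 − 1/8z)y_{n+1} = (1 + 7/8z)y_n
  R(z) = (1 + 7/8z)/(1 − 1/8z).

Boundary: |R(x)|=1, x<0.
x=-0.45: |R|=0.5740
R=−1: 1+7/8x = −1+1/8x ⇒ -3/4x=2 ⇒ x=2/(-3/4)=-2.6667
Confirm numerically:
  x=-2.214: |R|=0.73409 <1
  x=-1.848: |R|=0.50122 <1
  x=-1.332: |R|=0.14188 <1
  x=-3.262: |R|=1.31717 >1
  x=-3.248: |R|=1.31010 >1
  x=-3.009: |R|=1.18657 >1
Stable set (-2.6667, 0).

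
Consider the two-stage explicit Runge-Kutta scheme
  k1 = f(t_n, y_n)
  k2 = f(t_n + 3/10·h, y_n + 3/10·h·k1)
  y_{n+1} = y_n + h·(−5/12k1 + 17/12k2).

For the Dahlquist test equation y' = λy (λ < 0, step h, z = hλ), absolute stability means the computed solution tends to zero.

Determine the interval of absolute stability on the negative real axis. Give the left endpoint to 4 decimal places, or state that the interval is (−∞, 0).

With y'=λy (z=hλ):
  k1=λy_n ⇒ h·k1=z·y_n;  k2=λ(1+3/10z)y_n ⇒ h·k2=z(1+3/10z)y_n
  y_{n+1}/y_n = 1 − 5/12z + 17/12z(1+3/10z) = 1 + z + 17/40z²
  ⇒ R(z) = 1 + z + 17/40z².

Find x<0 with |R(x)|<1.
x=-1.25: |R|=0.4141
R=1: x+17/40x²=0 ⇒ x=−40/17=-2.3529; min R=1−1/(4·17/40)=0.4118>−1
Confirm numerically:
  x=-1.883: |R|=0.62392 <1
  x=-1.835: |R|=0.59607 <1
  x=-1.380: |R|=0.42937 <1
  x=-2.464: |R|=1.11630 >1
  x=-2.388: |R|=1.03558 >1
Stable set (-2.3529, 0).

(-2.3529, 0).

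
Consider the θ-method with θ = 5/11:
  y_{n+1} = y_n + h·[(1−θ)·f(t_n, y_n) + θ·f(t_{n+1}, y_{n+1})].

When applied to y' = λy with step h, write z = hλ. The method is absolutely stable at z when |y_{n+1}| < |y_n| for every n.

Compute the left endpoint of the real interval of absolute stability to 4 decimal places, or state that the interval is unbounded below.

z* = -22.0000.

Test eqn y'=λy, z=hλ:
  y_{n+1} = y_n + z·[6/11·y_n + 5/11·y_{n+1}] ⇒ (1 − 5/11z)y_{n+1} = (1 + 6/11z)y_n
  so R(z) = (1 + 6/11z)/(1 − 5/11z).

Need |R(x)|<1, x<0.
x=-1.43: |R|=0.1333
R=−1: 1+6/11x = −1+5/11x ⇒ -1/11x=2 ⇒ x=2/(-1/11)=-22.0000
Confirm numerically:
  x=-18.030: |R|=0.96075 <1
  x=-16.749: |R|=0.94458 <1
  x=-13.994: |R|=0.90112 <1
  x=-10.670: |R|=0.82393 <1
  x=-22.415: |R|=1.00337 >1
  x=-22.392: |R|=1.00319 >1
Interval (-22.0000, 0).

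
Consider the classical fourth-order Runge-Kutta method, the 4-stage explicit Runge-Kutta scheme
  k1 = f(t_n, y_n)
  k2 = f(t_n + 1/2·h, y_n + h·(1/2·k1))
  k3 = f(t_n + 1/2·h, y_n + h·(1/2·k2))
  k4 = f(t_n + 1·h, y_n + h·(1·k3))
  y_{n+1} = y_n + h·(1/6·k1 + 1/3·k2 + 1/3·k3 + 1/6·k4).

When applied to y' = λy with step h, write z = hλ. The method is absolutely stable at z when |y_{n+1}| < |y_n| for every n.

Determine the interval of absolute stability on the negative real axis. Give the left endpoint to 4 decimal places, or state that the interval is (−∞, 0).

Set f=λy, z=hλ:
  order 4, 4-stage ⇒ R(z)=1+z+z^2/2+z^3/6+z^4/24
  (e.g. R(-0.67)=0.51272, |R|=0.51272)

Boundary: |R(x)|=1, x<0.
x=-0.67: |R|=0.5127
|R(-2.66)|=0.8270 |R(-1.89)|=0.3025 |R(-1.14)|=0.3332
Bisect:
  x_lo=-3.5331 |R|=2.8503  x_hi=-0.0586 |R|=0.9431
  mid=-1.79585 |R|=0.28478 →hi
  mid=-2.66447 |R|=0.83261 →hi
  mid=-3.09878 |R|=1.58509 →lo
  mid=-2.88163 |R|=1.15522 →lo
  mid=-2.77305 |R|=0.98170 →hi
  mid=-2.82734 |R|=1.06526 →lo
  mid=-2.80019 |R|=1.02270 →lo
  mid=-2.78662 |R|=1.00200 →lo
  mid=-2.77984 |R|=0.99180 →hi
  ...
  [-2.78535,-2.78514] ⇒ x*=-2.7853
Interval (-2.7853, 0).

z∈(-2.7853,0).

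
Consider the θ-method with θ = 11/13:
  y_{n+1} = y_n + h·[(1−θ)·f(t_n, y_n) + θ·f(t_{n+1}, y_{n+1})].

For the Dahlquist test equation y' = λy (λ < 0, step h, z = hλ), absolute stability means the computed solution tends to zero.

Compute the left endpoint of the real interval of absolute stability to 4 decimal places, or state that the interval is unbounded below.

Test eqn y'=λy, z=hλ:
  y_{n+1} = y_n + z·[2/13·y_n + 11/13·y_{n+1}] ⇒ (1 − 11/13z)y_{n+1} = (1 + 2/13z)y_n
  so R(z) = (1 + 2/13z)/(1 − 11/13z).

Find x<0 with |R(x)|<1.
x=-0.67: |R|=0.5724
x=-2: |R|=0.2571
x=-10: |R|=0.0569
x=-100: |R|=0.1680
θ=11/13≥1/2 ⇒ |1+2/13x|<|1−11/13x| ∀x<0 ⇒ unbounded interval.

(−∞, 0) — no finite endpoint.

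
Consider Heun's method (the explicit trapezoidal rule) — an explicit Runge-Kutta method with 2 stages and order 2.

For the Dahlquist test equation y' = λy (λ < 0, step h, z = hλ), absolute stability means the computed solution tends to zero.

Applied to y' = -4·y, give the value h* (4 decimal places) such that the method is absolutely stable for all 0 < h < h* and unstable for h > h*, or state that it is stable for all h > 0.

On y'=λy, z=hλ:
  order 2, 2-stage ⇒ R(z)=1+z+z^2/2
  (e.g. R(-1.41)=0.58405, |R|=0.58405)

Find x<0 with |R(x)|<1.
x=-1.41: |R|=0.5840
|R(-2.25)|=1.2812 |R(-1.52)|=0.6352 |R(-0.85)|=0.5112
Bisect:
  x_lo=-2.4922 |R|=1.6133  x_hi=-0.1549 |R|=0.8571
  mid=-1.32356 |R|=0.55235 →hi
  mid=-1.90787 |R|=0.91211 →hi
  mid=-2.20002 |R|=1.22002 →lo
  mid=-2.05394 |R|=1.05540 →lo
  mid=-1.98091 |R|=0.98109 →hi
  mid=-2.01742 |R|=1.01758 →lo
  mid=-1.99916 |R|=0.99917 →hi
  mid=-2.00829 |R|=1.00833 →lo
  ...
  [-2.00002,-1.99988] ⇒ x*=-2.0000
So |R|<1 on (-2.0000, 0).

(-2.0000,0); λ=-4 ⇒ h* = 0.5000.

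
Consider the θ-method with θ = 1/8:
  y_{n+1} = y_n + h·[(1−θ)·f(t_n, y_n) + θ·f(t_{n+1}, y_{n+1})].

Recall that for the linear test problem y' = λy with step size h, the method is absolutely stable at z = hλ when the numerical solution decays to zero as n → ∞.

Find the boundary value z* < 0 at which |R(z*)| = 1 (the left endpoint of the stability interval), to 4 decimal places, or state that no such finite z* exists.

Test eqn y'=λy, z=hλ:
  y_{n+1} = y_n + z·[7/8·y_n + 1/8·y_{n+1}] ⇒ (1 − 1/8z)y_{n+1} = (1 + 7/8z)y_n
  Hence R(z) = (1 + 7/8z)/(1 − 1/8z).

Solve |R(x)|<1 on ℝ⁻.
x=-1.75: |R|=0.4359
R=−1: 1+7/8x = −1+1/8x ⇒ -3/4x=2 ⇒ x=2/(-3/4)=-2.6667
Confirm numerically:
  x=-2.584: |R|=0.95314 <1
  x=-2.386: |R|=0.83786 <1
  x=-1.670: |R|=0.38159 <1
  x=-3.155: |R|=1.26266 >1
  x=-3.114: |R|=1.24150 >1
  x=-2.779: |R|=1.06253 >1
So |R|<1 on (-2.6667, 0).

left endpoint -2.6667.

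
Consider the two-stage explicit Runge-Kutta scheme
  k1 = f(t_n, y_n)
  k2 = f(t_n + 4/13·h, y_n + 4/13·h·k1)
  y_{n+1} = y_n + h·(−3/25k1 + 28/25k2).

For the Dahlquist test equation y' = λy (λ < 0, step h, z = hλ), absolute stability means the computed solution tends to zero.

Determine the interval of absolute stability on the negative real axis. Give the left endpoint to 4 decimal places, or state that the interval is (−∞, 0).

z∈(-2.9018,0).

Set f=λy, z=hλ:
  k1=λy_n ⇒ h·k1=z·y_n;  k2=λ(1+4/13z)y_n ⇒ h·k2=z(1+4/13z)y_n
  y_{n+1}/y_n = 1 − 3/25z + 28/25z(1+4/13z) = 1 + z + 112/325z²
  so R(z) = 1 + z + 112/325z².

Boundary: |R(x)|=1, x<0.
x=-0.68: |R|=0.4794
R=1: x+112/325x²=0 ⇒ x=−325/112=-2.9018; min R=1−1/(4·112/325)=0.2746>−1
Confirm numerically:
  x=-2.414: |R|=0.59421 <1
  x=-2.033: |R|=0.39133 <1
  x=-1.485: |R|=0.27495 <1
  x=-3.027: |R|=1.13062 >1
  x=-2.960: |R|=1.05938 >1
  x=-2.954: |R|=1.05315 >1
Stable set (-2.9018, 0).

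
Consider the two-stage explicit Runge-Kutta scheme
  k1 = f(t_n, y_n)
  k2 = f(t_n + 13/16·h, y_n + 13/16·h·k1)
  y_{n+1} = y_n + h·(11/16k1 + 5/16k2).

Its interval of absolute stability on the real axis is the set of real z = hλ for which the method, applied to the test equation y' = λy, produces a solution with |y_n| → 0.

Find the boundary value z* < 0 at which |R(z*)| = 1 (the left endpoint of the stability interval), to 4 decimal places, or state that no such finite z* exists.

On y'=λy, z=hλ:
  k1=λy_n ⇒ h·k1=z·y_n;  k2=λ(1+13/16z)y_n ⇒ h·k2=z(1+13/16z)y_n
  y_{n+1}/y_n = 1 + 11/16z + 5/16z(1+13/16z) = 1 + z + 65/256z²
  Hence R(z) = 1 + z + 65/256z².

Need |R(x)|<1, x<0.
x=-0.49: |R|=0.5710
R=1: x+65/256x²=0 ⇒ x=−256/65=-3.9385; min R=1−1/(4·65/256)=0.0154>−1
Confirm numerically:
  x=-3.848: |R|=0.91162 <1
  x=-3.031: |R|=0.30163 <1
  x=-2.327: |R|=0.04788 <1
  x=-1.765: |R|=0.02598 <1
  x=-4.507: |R|=1.65061 >1
  x=-4.307: |R|=1.40302 >1
  x=-4.300: |R|=1.39473 >1
Stable set (-3.9385, 0).

left endpoint -3.9385.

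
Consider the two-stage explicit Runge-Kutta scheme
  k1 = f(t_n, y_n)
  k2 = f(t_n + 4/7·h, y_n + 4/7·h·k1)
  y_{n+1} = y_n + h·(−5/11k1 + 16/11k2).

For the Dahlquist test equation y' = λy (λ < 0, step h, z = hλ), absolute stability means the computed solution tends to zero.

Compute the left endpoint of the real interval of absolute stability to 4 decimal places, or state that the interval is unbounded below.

Test eqn y'=λy, z=hλ:
  k1=λy_n ⇒ h·k1=z·y_n;  k2=λ(1+4/7z)y_n ⇒ h·k2=z(1+4/7z)y_n
  y_{n+1}/y_n = 1 − 5/11z + 16/11z(1+4/7z) = 1 + z + 64/77z²
  so R(z) = 1 + z + 64/77z².

Boundary: |R(x)|=1, x<0.
x=-0.7: |R|=0.7073
R=1: x+64/77x²=0 ⇒ x=−77/64=-1.2031; min R=1−1/(4·64/77)=0.6992>−1
Confirm numerically:
  x=-1.163: |R|=0.96121 <1
  x=-0.894: |R|=0.77030 <1
  x=-0.793: |R|=0.72968 <1
  x=-1.634: |R|=1.58518 >1
  x=-1.479: |R|=1.33913 >1
  x=-1.381: |R|=1.20417 >1
So |R|<1 on (-1.2031, 0).

left endpoint -1.2031.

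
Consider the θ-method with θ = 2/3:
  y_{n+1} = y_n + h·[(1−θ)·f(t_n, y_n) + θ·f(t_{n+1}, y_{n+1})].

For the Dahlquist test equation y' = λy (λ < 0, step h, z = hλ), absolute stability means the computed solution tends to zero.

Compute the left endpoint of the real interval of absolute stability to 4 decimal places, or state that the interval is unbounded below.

Test eqn y'=λy, z=hλ:
  y_{n+1} = y_n + z·[1/3·y_n + 2/3·y_{n+1}] ⇒ (1 − 2/3z)y_{n+1} = (1 + 1/3z)y_n
  so R(z) = (1 + 1/3z)/(1 − 2/3z).

Solve |R(x)|<1 on ℝ⁻.
x=-0.46: |R|=0.6480
x=-2: |R|=0.1429
x=-10: |R|=0.3043
x=-100: |R|=0.4778
θ=2/3≥1/2 ⇒ |1+1/3x|<|1−2/3x| ∀x<0 ⇒ stable on all of ℝ⁻.

(−∞, 0) — no finite endpoint.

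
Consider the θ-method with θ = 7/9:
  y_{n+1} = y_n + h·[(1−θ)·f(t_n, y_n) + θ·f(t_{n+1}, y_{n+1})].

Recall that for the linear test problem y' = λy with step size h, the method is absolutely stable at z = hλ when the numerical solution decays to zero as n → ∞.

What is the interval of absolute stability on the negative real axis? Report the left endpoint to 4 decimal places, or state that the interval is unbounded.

On y'=λy, z=hλ:
  y_{n+1} = y_n + z·[2/9·y_n + 7/9·y_{n+1}] ⇒ (1 − 7/9z)y_{n+1} = (1 + 2/9z)y_n
  R(z) = (1 + 2/9z)/(1 − 7/9z).

Solve |R(x)|<1 on ℝ⁻.
x=-1.6: |R|=0.2871
x=-2: |R|=0.2174
x=-10: |R|=0.1392
x=-100: |R|=0.2694
θ=7/9≥1/2 ⇒ |1+2/9x|<|1−7/9x| ∀x<0 ⇒ stable on all of ℝ⁻.

interval (−∞, 0).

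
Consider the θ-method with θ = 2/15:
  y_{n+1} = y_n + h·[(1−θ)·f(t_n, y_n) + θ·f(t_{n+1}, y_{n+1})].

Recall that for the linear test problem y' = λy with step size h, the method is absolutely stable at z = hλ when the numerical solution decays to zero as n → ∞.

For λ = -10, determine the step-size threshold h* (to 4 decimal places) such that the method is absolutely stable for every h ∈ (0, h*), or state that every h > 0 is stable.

(-2.7273,0); λ=-10 ⇒ h* = (30/11)/10 = 0.2727.

Set f=λy, z=hλ:
  y_{n+1} = y_n + z·[13/15·y_n + 2/15·y_{n+1}] ⇒ (1 − 2/15z)y_{n+1} = (1 + 13/15z)y_n
  so R(z) = (1 + 13/15z)/(1 − 2/15z).

Boundary: |R(x)|=1, x<0.
x=-0.43: |R|=0.5933
R=−1: 1+13/15x = −1+2/15x ⇒ -11/15x=2 ⇒ x=2/(-11/15)=-2.7273
Confirm numerically:
  x=-2.175: |R|=0.68605 <1
  x=-1.783: |R|=0.44054 <1
  x=-1.705: |R|=0.38919 <1
  x=-1.245: |R|=0.06775 <1
  x=-3.295: |R|=1.28925 >1
  x=-2.873: |R|=1.07727 >1
Interval (-2.7273, 0).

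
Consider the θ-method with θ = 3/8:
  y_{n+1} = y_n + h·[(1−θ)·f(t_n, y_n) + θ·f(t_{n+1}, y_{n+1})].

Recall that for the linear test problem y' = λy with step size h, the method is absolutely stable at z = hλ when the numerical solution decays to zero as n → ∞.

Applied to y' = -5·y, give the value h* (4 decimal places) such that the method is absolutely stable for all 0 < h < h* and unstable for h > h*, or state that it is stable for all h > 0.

(-8.0000,0); λ=-5 ⇒ h* = (8)/5 = 1.6000.

Set f=λy, z=hλ:
  y_{n+1} = y_n + z·[5/8·y_n + 3/8·y_{n+1}] ⇒ (1 − 3/8z)y_{n+1} = (1 + 5/8z)y_n
  ⇒ R(z) = (1 + 5/8z)/(1 − 3/8z).

Solve |R(x)|<1 on ℝ⁻.
x=-1.59: |R|=0.0039
R=−1: 1+5/8x = −1+3/8x ⇒ -1/4x=2 ⇒ x=2/(-1/4)=-8.0000
Confirm numerically:
  x=-6.695: |R|=0.90707 <1
  x=-5.966: |R|=0.84292 <1
  x=-4.747: |R|=0.70748 <1
  x=-8.393: |R|=1.02369 >1
  x=-8.135: |R|=1.00833 >1
So |R|<1 on (-8.0000, 0).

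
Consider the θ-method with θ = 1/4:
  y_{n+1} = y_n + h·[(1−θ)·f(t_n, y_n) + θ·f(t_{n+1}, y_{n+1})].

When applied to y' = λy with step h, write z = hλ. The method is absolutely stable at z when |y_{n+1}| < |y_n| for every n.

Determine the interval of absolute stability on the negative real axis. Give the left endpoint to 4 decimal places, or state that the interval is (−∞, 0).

z∈(-4.0000,0).

On y'=λy, z=hλ:
  y_{n+1} = y_n + z·[3/4·y_n + 1/4·y_{n+1}] ⇒ (1 − 1/4z)y_{n+1} = (1 + 3/4z)y_n
  ⇒ R(z) = (1 + 3/4z)/(1 − 1/4z).

Solve |R(x)|<1 on ℝ⁻.
x=-0.88: |R|=0.2787
R=−1: 1+3/4x = −1+1/4x ⇒ -1/2x=2 ⇒ x=2/(-1/2)=-4.0000
Confirm numerically:
  x=-3.184: |R|=0.77283 <1
  x=-2.598: |R|=0.57502 <1
  x=-1.785: |R|=0.23423 <1
  x=-4.450: |R|=1.10651 >1
  x=-4.217: |R|=1.05282 >1
  x=-4.215: |R|=1.05234 >1
Stable set (-4.0000, 0).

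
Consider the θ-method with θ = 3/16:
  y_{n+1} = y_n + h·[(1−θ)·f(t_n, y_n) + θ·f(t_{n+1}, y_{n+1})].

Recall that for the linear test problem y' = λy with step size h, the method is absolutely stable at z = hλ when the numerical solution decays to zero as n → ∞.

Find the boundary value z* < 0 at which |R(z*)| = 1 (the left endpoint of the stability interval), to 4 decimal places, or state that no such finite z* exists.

With y'=λy (z=hλ):
  y_{n+1} = y_n + z·[13/16·y_n + 3/16·y_{n+1}] ⇒ (1 − 3/16z)y_{n+1} = (1 + 13/16z)y_n
  R(z) = (1 + 13/16z)/(1 − 3/16z).

Need |R(x)|<1, x<0.
x=-0.64: |R|=0.4286
R=−1: 1+13/16x = −1+3/16x ⇒ -5/8x=2 ⇒ x=2/(-5/8)=-3.2000
Confirm numerically:
  x=-3.120: |R|=0.96845 <1
  x=-2.674: |R|=0.78103 <1
  x=-1.939: |R|=0.42201 <1
  x=-3.786: |R|=1.21420 >1
  x=-3.382: |R|=1.06961 >1
  x=-3.272: |R|=1.02789 >1
Interval (-3.2000, 0).

left endpoint -3.2000.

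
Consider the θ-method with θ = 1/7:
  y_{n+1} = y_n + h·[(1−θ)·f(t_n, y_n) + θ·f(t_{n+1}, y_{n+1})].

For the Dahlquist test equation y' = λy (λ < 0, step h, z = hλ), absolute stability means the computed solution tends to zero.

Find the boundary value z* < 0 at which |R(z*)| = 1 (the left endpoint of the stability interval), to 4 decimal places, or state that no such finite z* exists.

On y'=λy, z=hλ:
  y_{n+1} = y_n + z·[6/7·y_n + 1/7·y_{n+1}] ⇒ (1 − 1/7z)y_{n+1} = (1 + 6/7z)y_n
  Hence R(z) = (1 + 6/7z)/(1 − 1/7z).

Need |R(x)|<1, x<0.
x=-1.52: |R|=0.2488
R=−1: 1+6/7x = −1+1/7x ⇒ -5/7x=2 ⇒ x=2/(-5/7)=-2.8000
Confirm numerically:
  x=-2.196: |R|=0.67160 <1
  x=-1.570: |R|=0.28238 <1
  x=-1.509: |R|=0.24139 <1
  x=-3.292: |R|=1.23902 >1
  x=-3.264: |R|=1.22603 >1
  x=-2.876: |R|=1.03848 >1
Stable set (-2.8000, 0).

z* = -2.8000.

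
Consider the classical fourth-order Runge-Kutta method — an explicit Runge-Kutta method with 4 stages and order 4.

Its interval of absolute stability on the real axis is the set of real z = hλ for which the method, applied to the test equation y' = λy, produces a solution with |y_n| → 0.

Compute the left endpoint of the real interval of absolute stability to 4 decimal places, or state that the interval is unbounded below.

Test eqn y'=λy, z=hλ:
  order 4, 4-stage ⇒ R(z)=1+z+z^2/2+z^3/6+z^4/24
  (e.g. R(-1.1)=0.34417, |R|=0.34417)

Find x<0 with |R(x)|<1.
x=-1.1: |R|=0.3442
|R(-3.18)|=1.7775 |R(-2.24)|=0.4446 |R(-2.17)|=0.4053
Bisect:
  x_lo=-3.3088 |R|=2.1219  x_hi=-0.2407 |R|=0.7861
  mid=-1.77474 |R|=0.28182 →hi
  mid=-2.54174 |R|=0.69075 →hi
  mid=-2.92525 |R|=1.23234 →lo
  mid=-2.73350 |R|=0.92467 →hi
  mid=-2.82937 |R|=1.06852 →lo
  mid=-2.78143 |R|=0.99420 →hi
  mid=-2.80540 |R|=1.03075 →lo
  ...
  [-2.78537,-2.78518] ⇒ x*=-2.7853
Interval (-2.7853, 0).

left endpoint -2.7853.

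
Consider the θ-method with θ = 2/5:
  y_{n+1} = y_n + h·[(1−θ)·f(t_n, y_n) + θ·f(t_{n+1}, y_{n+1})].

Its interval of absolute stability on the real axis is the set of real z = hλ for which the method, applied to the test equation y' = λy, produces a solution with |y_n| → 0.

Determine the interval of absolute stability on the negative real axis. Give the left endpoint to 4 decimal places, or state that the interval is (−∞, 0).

On y'=λy, z=hλ:
  y_{n+1} = y_n + z·[3/5·y_n + 2/5·y_{n+1}] ⇒ (1 − 2/5z)y_{n+1} = (1 + 3/5z)y_n
  ⇒ R(z) = (1 + 3/5z)/(1 − 2/5z).

Find x<0 with |R(x)|<1.
x=-1.79: |R|=0.0431
R=−1: 1+3/5x = −1+2/5x ⇒ -1/5x=2 ⇒ x=2/(-1/5)=-10.0000
Confirm numerically:
  x=-9.234: |R|=0.96736 <1
  x=-7.112: |R|=0.84977 <1
  x=-6.296: |R|=0.78945 <1
  x=-5.924: |R|=0.75807 <1
  x=-10.442: |R|=1.01708 >1
  x=-10.258: |R|=1.01011 >1
  x=-10.034: |R|=1.00136 >1
So |R|<1 on (-10.0000, 0).

z∈(-10.0000,0).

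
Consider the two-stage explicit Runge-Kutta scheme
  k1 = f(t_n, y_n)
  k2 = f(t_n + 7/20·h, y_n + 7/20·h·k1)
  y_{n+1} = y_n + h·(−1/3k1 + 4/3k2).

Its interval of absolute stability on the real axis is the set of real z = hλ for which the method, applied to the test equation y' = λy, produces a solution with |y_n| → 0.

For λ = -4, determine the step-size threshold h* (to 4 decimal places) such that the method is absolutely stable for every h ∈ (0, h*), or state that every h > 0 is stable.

On y'=λy, z=hλ:
  k1=λy_n ⇒ h·k1=z·y_n;  k2=λ(1+7/20z)y_n ⇒ h·k2=z(1+7/20z)y_n
  y_{n+1}/y_n = 1 − 1/3z + 4/3z(1+7/20z) = 1 + z + 7/15z²
  so R(z) = 1 + z + 7/15z².

Need |R(x)|<1, x<0.
x=-0.57: |R|=0.5816
R=1: x+7/15x²=0 ⇒ x=−15/7=-2.1429; min R=1−1/(4·7/15)=0.4643>−1
Confirm numerically:
  x=-1.947: |R|=0.82204 <1
  x=-1.863: |R|=0.75669 <1
  x=-1.323: |R|=0.49382 <1
  x=-1.261: |R|=0.48106 <1
  x=-2.590: |R|=1.54045 >1
  x=-2.323: |R|=1.19529 >1
Stable set (-2.1429, 0).

(-2.1429,0); λ=-4 ⇒ h* = (15/7)/4 = 0.5357.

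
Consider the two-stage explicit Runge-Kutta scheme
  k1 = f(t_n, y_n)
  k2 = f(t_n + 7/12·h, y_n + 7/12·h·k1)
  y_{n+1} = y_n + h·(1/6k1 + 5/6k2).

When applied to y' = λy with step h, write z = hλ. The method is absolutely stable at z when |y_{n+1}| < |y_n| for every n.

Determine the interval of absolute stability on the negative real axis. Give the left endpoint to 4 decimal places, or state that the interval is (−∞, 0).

(-2.0571, 0).

On y'=λy, z=hλ:
  k1=λy_n ⇒ h·k1=z·y_n;  k2=λ(1+7/12z)y_n ⇒ h·k2=z(1+7/12z)y_n
  y_{n+1}/y_n = 1 + 1/6z + 5/6z(1+7/12z) = 1 + z + 35/72z²
  ⇒ R(z) = 1 + z + 35/72z².

Solve |R(x)|<1 on ℝ⁻.
x=-1.4: |R|=0.5528
R=1: x+35/72x²=0 ⇒ x=−72/35=-2.0571; min R=1−1/(4·35/72)=0.4857>−1
Confirm numerically:
  x=-1.426: |R|=0.56250 <1
  x=-1.308: |R|=0.52367 <1
  x=-1.224: |R|=0.50428 <1
  x=-2.611: |R|=1.70298 >1
  x=-2.453: |R|=1.47203 >1
  x=-2.349: |R|=1.33326 >1
So |R|<1 on (-2.0571, 0).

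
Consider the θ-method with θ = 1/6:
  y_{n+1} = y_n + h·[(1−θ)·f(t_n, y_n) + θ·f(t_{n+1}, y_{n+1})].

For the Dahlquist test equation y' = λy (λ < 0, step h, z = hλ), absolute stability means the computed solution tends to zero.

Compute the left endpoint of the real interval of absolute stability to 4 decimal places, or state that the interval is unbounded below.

Set f=λy, z=hλ:
  y_{n+1} = y_n + z·[5/6·y_n + 1/6·y_{n+1}] ⇒ (1 − 1/6z)y_{n+1} = (1 + 5/6z)y_n
  so R(z) = (1 + 5/6z)/(1 − 1/6z).

Find x<0 with |R(x)|<1.
x=-1.74: |R|=0.3488
R=−1: 1+5/6x = −1+1/6x ⇒ -2/3x=2 ⇒ x=2/(-2/3)=-3.0000
Confirm numerically:
  x=-2.785: |R|=0.90211 <1
  x=-2.225: |R|=0.62310 <1
  x=-1.809: |R|=0.38993 <1
  x=-1.387: |R|=0.12657 <1
  x=-3.553: |R|=1.23155 >1
  x=-3.123: |R|=1.05393 >1
So |R|<1 on (-3.0000, 0).

left endpoint -3.0000.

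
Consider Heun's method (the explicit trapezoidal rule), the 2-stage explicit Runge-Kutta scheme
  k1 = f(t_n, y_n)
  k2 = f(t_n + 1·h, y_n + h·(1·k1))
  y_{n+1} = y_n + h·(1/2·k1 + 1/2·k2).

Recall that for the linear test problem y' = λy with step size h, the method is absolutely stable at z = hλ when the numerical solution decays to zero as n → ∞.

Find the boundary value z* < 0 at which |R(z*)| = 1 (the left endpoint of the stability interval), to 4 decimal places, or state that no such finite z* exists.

left endpoint -2.0000.

Test eqn y'=λy, z=hλ:
  order 2, 2-stage ⇒ R(z)=1+z+z^2/2
  (e.g. R(-0.7)=0.54500, |R|=0.54500)

Boundary: |R(x)|=1, x<0.
x=-0.7: |R|=0.5450
|R(-1.69)|=0.7380 |R(-0.84)|=0.5128 |R(-0.56)|=0.5968
Bisect:
  x_lo=-2.4271 |R|=1.5183  x_hi=-0.2768 |R|=0.7615
  mid=-1.35193 |R|=0.56193 →hi
  mid=-1.88950 |R|=0.89561 →hi
  mid=-2.15829 |R|=1.17081 →lo
  mid=-2.02389 |R|=1.02418 →lo
  mid=-1.95670 |R|=0.95763 →hi
  mid=-1.99030 |R|=0.99034 →hi
  mid=-2.00709 |R|=1.00712 →lo
  mid=-1.99869 |R|=0.99870 →hi
  mid=-2.00289 |R|=1.00290 →lo
  mid=-2.00079 |R|=1.00079 →lo
  ...
  [-2.00001,-1.99988] ⇒ x*=-2.0000
So |R|<1 on (-2.0000, 0).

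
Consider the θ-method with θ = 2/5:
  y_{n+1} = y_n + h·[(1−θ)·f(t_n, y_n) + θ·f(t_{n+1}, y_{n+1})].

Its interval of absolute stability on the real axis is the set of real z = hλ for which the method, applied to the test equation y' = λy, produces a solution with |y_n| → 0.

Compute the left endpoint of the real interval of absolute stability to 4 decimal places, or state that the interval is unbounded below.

With y'=λy (z=hλ):
  y_{n+1} = y_n + z·[3/5·y_n + 2/5·y_{n+1}] ⇒ (1 − 2/5z)y_{n+1} = (1 + 3/5z)y_n
  ⇒ R(z) = (1 + 3/5z)/(1 − 2/5z).

Find x<0 with |R(x)|<1.
x=-0.62: |R|=0.5032
R=−1: 1+3/5x = −1+2/5x ⇒ -1/5x=2 ⇒ x=2/(-1/5)=-10.0000
Confirm numerically:
  x=-8.130: |R|=0.91204 <1
  x=-7.449: |R|=0.87180 <1
  x=-6.044: |R|=0.76849 <1
  x=-4.958: |R|=0.66197 <1
  x=-10.517: |R|=1.01986 >1
  x=-10.300: |R|=1.01172 >1
So |R|<1 on (-10.0000, 0).

left endpoint -10.0000.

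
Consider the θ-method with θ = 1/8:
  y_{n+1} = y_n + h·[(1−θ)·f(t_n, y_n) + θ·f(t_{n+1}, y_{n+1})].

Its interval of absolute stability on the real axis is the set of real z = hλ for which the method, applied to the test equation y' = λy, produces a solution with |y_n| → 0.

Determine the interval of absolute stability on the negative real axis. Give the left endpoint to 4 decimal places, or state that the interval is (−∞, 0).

(-2.6667, 0).

With y'=λy (z=hλ):
  y_{n+1} = y_n + z·[7/8·y_n + 1/8·y_{n+1}] ⇒ (1 − 1/8z)y_{n+1} = (1 + 7/8z)y_n
  R(z) = (1 + 7/8z)/(1 − 1/8z).

Solve |R(x)|<1 on ℝ⁻.
x=-1.36: |R|=0.1624
R=−1: 1+7/8x = −1+1/8x ⇒ -3/4x=2 ⇒ x=2/(-3/4)=-2.6667
Confirm numerically:
  x=-2.181: |R|=0.71378 <1
  x=-2.086: |R|=0.65457 <1
  x=-1.868: |R|=0.51439 <1
  x=-1.825: |R|=0.48601 <1
  x=-3.043: |R|=1.20447 >1
  x=-2.782: |R|=1.06418 >1
  x=-2.742: |R|=1.04208 >1
Stable set (-2.6667, 0).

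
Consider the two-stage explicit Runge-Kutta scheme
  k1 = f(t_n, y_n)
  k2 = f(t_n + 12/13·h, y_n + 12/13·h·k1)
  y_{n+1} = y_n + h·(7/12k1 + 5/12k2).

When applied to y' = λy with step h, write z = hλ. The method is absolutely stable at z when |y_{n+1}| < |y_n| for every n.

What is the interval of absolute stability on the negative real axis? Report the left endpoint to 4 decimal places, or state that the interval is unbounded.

(-2.6000, 0).

Set f=λy, z=hλ:
  k1=λy_n ⇒ h·k1=z·y_n;  k2=λ(1+12/13z)y_n ⇒ h·k2=z(1+12/13z)y_n
  y_{n+1}/y_n = 1 + 7/12z + 5/12z(1+12/13z) = 1 + z + 5/13z²
  ⇒ R(z) = 1 + z + 5/13z².

Boundary: |R(x)|=1, x<0.
x=-0.9: |R|=0.4115
R=1: x+5/13x²=0 ⇒ x=−13/5=-2.6000; min R=1−1/(4·5/13)=0.3500>−1
Confirm numerically:
  x=-2.354: |R|=0.77728 <1
  x=-2.164: |R|=0.63711 <1
  x=-2.065: |R|=0.57509 <1
  x=-1.241: |R|=0.35134 <1
  x=-2.947: |R|=1.39331 >1
  x=-2.867: |R|=1.29442 >1
So |R|<1 on (-2.6000, 0).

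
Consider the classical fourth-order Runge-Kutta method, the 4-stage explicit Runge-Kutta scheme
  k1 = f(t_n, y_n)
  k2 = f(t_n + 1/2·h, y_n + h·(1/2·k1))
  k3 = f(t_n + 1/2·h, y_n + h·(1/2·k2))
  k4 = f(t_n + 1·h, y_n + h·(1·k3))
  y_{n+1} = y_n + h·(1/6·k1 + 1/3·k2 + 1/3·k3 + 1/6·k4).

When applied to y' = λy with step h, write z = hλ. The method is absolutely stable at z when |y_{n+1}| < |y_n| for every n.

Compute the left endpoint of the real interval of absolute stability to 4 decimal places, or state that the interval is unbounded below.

Test eqn y'=λy, z=hλ:
  order 4, 4-stage ⇒ R(z)=1+z+z^2/2+z^3/6+z^4/24
  (e.g. R(-0.67)=0.51272, |R|=0.51272)

Find x<0 with |R(x)|<1.
x=-0.67: |R|=0.5127
|R(-1.4)|=0.2827 |R(-0.85)|=0.4306 |R(-0.66)|=0.5178
Bisect:
  x_lo=-3.3099 |R|=2.1252  x_hi=-0.2638 |R|=0.7681
  mid=-1.78686 |R|=0.28347 →hi
  mid=-2.54839 |R|=0.69775 →hi
  mid=-2.92915 |R|=1.23945 →lo
  mid=-2.73877 |R|=0.93209 →hi
  mid=-2.83396 |R|=1.07588 →lo
  mid=-2.78636 |R|=1.00161 →lo
  mid=-2.76256 |R|=0.96627 →hi
  mid=-2.77446 |R|=0.98379 →hi
  ...
  [-2.78543,-2.78525] ⇒ x*=-2.7853
So |R|<1 on (-2.7853, 0).

z* = -2.7853.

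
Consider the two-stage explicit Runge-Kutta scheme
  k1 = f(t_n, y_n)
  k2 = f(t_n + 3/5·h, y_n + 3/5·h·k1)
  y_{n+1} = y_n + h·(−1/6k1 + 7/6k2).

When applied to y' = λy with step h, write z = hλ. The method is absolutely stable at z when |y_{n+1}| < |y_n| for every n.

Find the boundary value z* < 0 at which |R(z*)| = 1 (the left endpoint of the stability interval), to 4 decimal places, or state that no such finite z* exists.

With y'=λy (z=hλ):
  k1=λy_n ⇒ h·k1=z·y_n;  k2=λ(1+3/5z)y_n ⇒ h·k2=z(1+3/5z)y_n
  y_{n+1}/y_n = 1 − 1/6z + 7/6z(1+3/5z) = 1 + z + 7/10z²
  ⇒ R(z) = 1 + z + 7/10z².

Find x<0 with |R(x)|<1.
x=-0.42: |R|=0.7035
R=1: x+7/10x²=0 ⇒ x=−10/7=-1.4286; min R=1−1/(4·7/10)=0.6429>−1
Confirm numerically:
  x=-1.401: |R|=0.97296 <1
  x=-1.297: |R|=0.88055 <1
  x=-1.245: |R|=0.84002 <1
  x=-1.167: |R|=0.78632 <1
  x=-1.986: |R|=1.77494 >1
  x=-1.917: |R|=1.65542 >1
  x=-1.749: |R|=1.39230 >1
Stable set (-1.4286, 0).

left endpoint -1.4286.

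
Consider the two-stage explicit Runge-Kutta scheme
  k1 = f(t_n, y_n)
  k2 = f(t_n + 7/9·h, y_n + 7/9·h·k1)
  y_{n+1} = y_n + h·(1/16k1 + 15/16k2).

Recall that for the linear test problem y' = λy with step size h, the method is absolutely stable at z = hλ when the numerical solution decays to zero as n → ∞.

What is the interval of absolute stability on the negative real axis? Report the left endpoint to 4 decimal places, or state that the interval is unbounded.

(-1.3714, 0).

Test eqn y'=λy, z=hλ:
  k1=λy_n ⇒ h·k1=z·y_n;  k2=λ(1+7/9z)y_n ⇒ h·k2=z(1+7/9z)y_n
  y_{n+1}/y_n = 1 + 1/16z + 15/16z(1+7/9z) = 1 + z + 35/48z²
  ⇒ R(z) = 1 + z + 35/48z².

Need |R(x)|<1, x<0.
x=-1.74: |R|=1.4676
R=1: x+35/48x²=0 ⇒ x=−48/35=-1.3714; min R=1−1/(4·35/48)=0.6571>−1
Confirm numerically:
  x=-1.294: |R|=0.92694 <1
  x=-0.985: |R|=0.72246 <1
  x=-0.907: |R|=0.69285 <1
  x=-1.935: |R|=1.79516 >1
  x=-1.914: |R|=1.75723 >1
  x=-1.759: |R|=1.49710 >1
So |R|<1 on (-1.3714, 0).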